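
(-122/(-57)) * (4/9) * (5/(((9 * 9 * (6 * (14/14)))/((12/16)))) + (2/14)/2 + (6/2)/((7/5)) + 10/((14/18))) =4172339/290871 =14.34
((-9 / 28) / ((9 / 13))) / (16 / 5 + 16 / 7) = -65 / 768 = -0.08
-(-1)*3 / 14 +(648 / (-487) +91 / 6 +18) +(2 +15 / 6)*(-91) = -7720355 / 20454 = -377.45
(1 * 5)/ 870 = 1/ 174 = 0.01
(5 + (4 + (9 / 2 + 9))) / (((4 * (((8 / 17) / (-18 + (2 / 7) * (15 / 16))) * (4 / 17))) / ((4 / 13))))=-12913965 / 46592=-277.17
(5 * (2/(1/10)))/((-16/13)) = -325/4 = -81.25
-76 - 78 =-154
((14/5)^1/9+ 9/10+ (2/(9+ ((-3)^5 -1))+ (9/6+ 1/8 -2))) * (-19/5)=-266057/84600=-3.14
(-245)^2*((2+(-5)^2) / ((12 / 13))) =7022925 / 4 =1755731.25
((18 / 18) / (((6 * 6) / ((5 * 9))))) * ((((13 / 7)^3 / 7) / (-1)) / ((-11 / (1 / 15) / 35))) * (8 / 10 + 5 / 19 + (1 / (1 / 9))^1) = 525083 / 215061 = 2.44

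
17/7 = 2.43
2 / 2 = 1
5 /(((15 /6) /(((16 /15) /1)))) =2.13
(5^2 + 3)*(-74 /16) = -259 /2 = -129.50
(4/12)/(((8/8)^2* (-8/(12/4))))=-1/8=-0.12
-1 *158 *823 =-130034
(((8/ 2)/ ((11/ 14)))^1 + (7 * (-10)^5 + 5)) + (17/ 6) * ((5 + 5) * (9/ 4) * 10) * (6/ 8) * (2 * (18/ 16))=-246017773/ 352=-698914.13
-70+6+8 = -56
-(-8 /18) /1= 0.44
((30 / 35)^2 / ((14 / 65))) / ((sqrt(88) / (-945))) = -78975* sqrt(22) / 1078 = -343.62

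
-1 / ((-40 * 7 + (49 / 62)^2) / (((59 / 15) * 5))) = 226796 / 3221757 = 0.07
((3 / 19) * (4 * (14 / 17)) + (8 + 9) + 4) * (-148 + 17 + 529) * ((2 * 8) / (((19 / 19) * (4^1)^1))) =34260.04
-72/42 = -12/7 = -1.71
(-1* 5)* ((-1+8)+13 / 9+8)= -740 / 9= -82.22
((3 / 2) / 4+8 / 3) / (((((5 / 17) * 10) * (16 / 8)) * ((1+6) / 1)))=1241 / 16800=0.07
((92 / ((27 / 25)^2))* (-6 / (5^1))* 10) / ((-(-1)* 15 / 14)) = -644000 / 729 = -883.40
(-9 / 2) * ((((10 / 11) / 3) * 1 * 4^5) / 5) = -3072 / 11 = -279.27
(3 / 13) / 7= 0.03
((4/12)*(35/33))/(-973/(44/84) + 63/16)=-16/83889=-0.00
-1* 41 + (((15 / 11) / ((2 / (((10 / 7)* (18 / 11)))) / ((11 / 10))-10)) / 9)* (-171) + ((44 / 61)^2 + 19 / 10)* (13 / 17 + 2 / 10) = -51769948353 / 1443841025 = -35.86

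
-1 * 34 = -34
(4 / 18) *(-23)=-46 / 9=-5.11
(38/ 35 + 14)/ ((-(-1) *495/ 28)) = 64/ 75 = 0.85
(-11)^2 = 121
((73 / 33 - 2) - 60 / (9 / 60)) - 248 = -21377 / 33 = -647.79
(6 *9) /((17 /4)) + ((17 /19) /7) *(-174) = -21558 /2261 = -9.53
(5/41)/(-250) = -1/2050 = -0.00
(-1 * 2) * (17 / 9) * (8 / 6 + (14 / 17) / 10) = -722 / 135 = -5.35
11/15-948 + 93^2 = 115526/15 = 7701.73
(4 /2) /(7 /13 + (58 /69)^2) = 123786 /77059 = 1.61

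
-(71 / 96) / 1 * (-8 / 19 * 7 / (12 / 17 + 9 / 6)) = 8449 / 8550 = 0.99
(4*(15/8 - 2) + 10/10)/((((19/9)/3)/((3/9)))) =9/38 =0.24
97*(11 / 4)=1067 / 4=266.75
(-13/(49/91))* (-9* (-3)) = -4563/7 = -651.86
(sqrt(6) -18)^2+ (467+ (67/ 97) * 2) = 77443/ 97 -36 * sqrt(6) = 710.20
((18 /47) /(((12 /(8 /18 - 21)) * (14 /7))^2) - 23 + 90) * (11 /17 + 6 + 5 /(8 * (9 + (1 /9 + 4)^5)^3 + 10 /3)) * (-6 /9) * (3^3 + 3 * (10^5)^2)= -3611338250849594056360323866011155876258133 /403753789657616467457366345952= -8944407070239.54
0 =0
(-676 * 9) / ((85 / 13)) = -79092 / 85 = -930.49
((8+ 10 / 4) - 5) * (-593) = -6523 / 2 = -3261.50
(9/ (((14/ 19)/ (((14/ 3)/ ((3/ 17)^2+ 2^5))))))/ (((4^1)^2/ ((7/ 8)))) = 115311/ 1184896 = 0.10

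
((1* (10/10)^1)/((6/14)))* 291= 679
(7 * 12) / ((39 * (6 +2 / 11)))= 77 / 221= 0.35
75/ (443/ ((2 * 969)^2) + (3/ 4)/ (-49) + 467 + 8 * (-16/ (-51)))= 3450681675/ 21601019561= 0.16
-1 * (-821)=821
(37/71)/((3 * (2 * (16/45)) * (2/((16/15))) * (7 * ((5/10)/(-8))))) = -148/497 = -0.30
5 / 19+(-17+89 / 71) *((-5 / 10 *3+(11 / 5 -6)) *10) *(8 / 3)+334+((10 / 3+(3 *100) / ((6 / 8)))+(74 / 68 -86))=396032785 / 137598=2878.19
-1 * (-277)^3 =21253933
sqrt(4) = 2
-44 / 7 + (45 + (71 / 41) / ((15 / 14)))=40.33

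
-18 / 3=-6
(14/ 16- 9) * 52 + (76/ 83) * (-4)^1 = -70743/ 166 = -426.16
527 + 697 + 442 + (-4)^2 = 1682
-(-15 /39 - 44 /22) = 31 /13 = 2.38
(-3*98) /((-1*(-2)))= -147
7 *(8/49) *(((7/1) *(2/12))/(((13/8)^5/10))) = 1310720/1113879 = 1.18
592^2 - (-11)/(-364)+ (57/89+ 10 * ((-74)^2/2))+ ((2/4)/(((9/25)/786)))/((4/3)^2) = 49042188647/129584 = 378458.67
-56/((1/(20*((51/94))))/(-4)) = 114240/47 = 2430.64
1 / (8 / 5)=0.62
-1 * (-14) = 14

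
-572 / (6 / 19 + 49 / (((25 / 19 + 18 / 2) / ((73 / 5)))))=-217360 / 26473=-8.21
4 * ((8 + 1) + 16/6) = 140/3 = 46.67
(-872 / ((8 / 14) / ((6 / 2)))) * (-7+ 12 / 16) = 57225 / 2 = 28612.50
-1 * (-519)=519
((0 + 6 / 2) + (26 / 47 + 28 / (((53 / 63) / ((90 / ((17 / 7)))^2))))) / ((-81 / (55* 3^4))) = -1809980872645 / 719899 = -2514215.01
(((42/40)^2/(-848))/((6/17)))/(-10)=2499/6784000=0.00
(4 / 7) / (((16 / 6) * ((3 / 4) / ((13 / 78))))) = 1 / 21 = 0.05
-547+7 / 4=-2181 / 4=-545.25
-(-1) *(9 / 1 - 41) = -32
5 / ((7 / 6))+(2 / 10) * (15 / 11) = 351 / 77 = 4.56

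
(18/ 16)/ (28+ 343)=9/ 2968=0.00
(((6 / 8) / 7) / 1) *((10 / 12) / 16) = 5 / 896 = 0.01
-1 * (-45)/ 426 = 15/ 142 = 0.11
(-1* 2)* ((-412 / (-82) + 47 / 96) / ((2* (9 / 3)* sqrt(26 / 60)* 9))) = -21703* sqrt(390) / 1381536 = -0.31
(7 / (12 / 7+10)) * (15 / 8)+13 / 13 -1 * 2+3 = 2047 / 656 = 3.12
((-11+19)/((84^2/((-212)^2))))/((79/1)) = 22472/34839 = 0.65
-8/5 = -1.60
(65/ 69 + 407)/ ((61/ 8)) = 225184/ 4209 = 53.50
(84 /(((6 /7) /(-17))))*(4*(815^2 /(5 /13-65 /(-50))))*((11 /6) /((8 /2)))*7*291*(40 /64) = -1343092856730625 /876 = -1533211023665.10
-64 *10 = -640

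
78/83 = 0.94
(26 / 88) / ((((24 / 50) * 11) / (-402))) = -21775 / 968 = -22.49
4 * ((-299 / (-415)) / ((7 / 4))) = 4784 / 2905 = 1.65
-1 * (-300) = 300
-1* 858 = -858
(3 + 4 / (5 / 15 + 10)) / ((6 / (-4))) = -70 / 31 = -2.26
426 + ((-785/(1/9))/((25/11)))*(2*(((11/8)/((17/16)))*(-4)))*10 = 5478378/17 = 322257.53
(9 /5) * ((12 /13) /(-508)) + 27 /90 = 4899 /16510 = 0.30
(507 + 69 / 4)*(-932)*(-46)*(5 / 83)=112378230 / 83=1353954.58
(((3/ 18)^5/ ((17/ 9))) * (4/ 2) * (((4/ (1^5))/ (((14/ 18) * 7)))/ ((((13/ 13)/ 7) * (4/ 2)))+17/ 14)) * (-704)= -1166/ 3213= -0.36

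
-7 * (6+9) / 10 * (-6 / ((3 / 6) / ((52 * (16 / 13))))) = 8064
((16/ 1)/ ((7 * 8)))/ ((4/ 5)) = 5/ 14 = 0.36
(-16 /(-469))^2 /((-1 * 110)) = -128 /12097855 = -0.00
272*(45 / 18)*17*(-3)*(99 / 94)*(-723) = 1241145180 / 47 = 26407344.26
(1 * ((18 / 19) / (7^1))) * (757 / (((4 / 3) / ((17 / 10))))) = 130.63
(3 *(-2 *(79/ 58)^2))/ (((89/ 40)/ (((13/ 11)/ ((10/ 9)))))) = -4381182/ 823339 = -5.32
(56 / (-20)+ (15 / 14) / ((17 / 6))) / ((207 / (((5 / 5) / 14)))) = -1441 / 1724310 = -0.00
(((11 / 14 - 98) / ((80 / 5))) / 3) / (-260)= 1361 / 174720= 0.01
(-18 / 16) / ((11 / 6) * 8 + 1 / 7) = -189 / 2488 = -0.08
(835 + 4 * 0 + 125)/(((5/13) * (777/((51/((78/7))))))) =544/37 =14.70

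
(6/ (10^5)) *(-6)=-9/ 25000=-0.00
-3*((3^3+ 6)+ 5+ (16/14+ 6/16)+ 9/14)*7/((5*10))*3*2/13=-1557/200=-7.78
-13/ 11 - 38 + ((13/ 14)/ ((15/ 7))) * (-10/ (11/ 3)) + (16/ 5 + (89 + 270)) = 17701/ 55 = 321.84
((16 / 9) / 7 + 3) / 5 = 41 / 63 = 0.65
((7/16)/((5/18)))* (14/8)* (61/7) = 3843/160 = 24.02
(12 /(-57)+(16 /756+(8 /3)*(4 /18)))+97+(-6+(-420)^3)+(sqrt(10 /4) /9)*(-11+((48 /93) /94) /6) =-266049679771 /3591-48077*sqrt(10) /78678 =-74087910.53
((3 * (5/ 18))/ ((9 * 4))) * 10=25/ 108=0.23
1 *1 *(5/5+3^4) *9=738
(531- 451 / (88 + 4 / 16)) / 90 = 185639 / 31770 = 5.84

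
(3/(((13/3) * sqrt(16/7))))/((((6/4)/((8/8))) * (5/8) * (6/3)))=6 * sqrt(7)/65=0.24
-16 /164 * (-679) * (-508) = -33651.90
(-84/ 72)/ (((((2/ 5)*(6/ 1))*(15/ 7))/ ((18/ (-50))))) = 49/ 600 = 0.08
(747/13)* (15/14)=11205/182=61.57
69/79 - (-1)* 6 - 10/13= 6269/1027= 6.10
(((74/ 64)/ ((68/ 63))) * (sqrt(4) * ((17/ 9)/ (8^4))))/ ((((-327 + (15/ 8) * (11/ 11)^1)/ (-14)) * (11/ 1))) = 1813/ 468762624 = 0.00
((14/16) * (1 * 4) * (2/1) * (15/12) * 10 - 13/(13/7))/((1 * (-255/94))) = -7567/255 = -29.67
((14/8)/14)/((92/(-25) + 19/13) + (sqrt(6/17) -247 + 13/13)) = -445707275/885057122776 -105625 * sqrt(102)/885057122776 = -0.00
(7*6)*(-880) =-36960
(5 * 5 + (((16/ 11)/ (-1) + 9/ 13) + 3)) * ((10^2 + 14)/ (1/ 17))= 7548510/ 143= 52786.78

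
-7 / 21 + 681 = 2042 / 3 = 680.67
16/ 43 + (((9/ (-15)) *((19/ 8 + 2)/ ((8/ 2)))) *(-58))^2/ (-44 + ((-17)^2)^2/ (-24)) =-4540225/ 116377952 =-0.04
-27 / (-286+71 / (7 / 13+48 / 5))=17793 / 183859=0.10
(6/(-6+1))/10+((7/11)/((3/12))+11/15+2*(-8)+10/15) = -3348/275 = -12.17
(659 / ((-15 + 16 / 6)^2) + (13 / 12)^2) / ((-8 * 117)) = -1085425 / 184519296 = -0.01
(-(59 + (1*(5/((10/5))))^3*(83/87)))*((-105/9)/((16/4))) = 1800365/8352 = 215.56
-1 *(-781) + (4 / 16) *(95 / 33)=103187 / 132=781.72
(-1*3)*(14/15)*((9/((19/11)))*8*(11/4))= -30492/95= -320.97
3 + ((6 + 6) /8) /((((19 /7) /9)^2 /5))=61701 /722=85.46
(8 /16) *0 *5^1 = 0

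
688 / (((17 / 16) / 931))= 10248448 / 17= 602849.88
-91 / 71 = -1.28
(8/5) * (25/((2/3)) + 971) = 8068/5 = 1613.60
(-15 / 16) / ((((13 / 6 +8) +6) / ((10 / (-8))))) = 225 / 3104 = 0.07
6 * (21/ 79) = 126/ 79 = 1.59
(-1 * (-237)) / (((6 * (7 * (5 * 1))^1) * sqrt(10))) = 79 * sqrt(10) / 700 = 0.36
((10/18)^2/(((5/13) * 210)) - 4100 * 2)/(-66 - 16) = 27896387/278964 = 100.00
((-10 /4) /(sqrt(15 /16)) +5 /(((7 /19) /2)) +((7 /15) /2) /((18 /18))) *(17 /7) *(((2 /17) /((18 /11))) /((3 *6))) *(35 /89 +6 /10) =13975819 /52986150 - 4862 *sqrt(15) /756945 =0.24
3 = 3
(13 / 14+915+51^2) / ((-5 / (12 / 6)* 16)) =-49237 / 560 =-87.92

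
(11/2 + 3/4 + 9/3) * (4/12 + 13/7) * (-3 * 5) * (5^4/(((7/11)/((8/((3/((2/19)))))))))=-234025000/2793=-83789.83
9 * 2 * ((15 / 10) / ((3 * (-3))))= -3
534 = 534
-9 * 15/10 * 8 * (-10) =1080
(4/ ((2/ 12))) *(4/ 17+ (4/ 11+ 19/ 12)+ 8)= 45698/ 187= 244.37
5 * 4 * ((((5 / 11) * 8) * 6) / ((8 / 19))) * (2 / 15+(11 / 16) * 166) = 1302545 / 11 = 118413.18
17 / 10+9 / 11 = 277 / 110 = 2.52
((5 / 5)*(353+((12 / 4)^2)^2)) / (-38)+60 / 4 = 68 / 19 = 3.58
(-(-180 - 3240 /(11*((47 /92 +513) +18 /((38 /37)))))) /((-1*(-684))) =51211235 /194004877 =0.26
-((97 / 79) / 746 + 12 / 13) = -708469 / 766142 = -0.92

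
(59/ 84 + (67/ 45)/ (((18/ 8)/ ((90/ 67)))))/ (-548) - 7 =-967073/ 138096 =-7.00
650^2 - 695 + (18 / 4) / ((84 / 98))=1687241 / 4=421810.25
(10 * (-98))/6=-490/3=-163.33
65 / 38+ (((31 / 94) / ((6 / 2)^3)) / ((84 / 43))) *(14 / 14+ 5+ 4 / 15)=1.75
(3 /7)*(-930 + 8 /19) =-52986 /133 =-398.39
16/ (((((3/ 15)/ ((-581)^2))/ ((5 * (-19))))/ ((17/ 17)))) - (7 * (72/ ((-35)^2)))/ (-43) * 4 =-19305113589712/ 7525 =-2565463599.96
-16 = -16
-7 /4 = -1.75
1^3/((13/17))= 17/13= 1.31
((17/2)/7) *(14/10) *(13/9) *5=221/18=12.28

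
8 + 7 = 15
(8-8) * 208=0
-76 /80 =-19 /20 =-0.95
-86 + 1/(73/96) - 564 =-47354/73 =-648.68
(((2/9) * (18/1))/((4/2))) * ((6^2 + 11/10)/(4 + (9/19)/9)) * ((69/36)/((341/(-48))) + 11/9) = 2943461/168795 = 17.44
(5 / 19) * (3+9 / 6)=45 / 38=1.18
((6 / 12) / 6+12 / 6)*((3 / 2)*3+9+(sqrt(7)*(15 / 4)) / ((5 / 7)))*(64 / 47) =1800 / 47+700*sqrt(7) / 47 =77.70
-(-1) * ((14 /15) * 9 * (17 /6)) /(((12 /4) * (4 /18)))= 357 /10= 35.70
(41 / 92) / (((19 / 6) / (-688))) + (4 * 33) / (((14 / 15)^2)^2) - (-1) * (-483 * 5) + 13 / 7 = -9804136411 / 4196948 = -2336.02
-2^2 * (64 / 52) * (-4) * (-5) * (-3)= 3840 / 13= 295.38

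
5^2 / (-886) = -0.03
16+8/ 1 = 24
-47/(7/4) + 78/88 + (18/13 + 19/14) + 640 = 352793/572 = 616.77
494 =494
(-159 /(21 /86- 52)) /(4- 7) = -4558 /4451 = -1.02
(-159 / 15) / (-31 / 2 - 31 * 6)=106 / 2015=0.05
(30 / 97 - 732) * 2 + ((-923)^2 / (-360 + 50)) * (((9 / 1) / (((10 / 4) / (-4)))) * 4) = 11789734572 / 75175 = 156830.52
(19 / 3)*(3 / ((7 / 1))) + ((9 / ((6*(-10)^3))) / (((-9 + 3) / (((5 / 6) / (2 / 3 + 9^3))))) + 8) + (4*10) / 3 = 1768712021 / 73550400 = 24.05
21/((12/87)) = 609/4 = 152.25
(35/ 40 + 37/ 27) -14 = -2539/ 216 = -11.75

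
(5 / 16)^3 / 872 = 125 / 3571712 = 0.00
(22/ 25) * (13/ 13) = 22/ 25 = 0.88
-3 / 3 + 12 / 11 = 1 / 11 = 0.09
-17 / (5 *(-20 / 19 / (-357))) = -115311 / 100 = -1153.11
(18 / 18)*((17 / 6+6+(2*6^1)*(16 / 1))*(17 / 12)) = 20485 / 72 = 284.51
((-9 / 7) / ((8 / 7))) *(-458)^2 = -471969 / 2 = -235984.50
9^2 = 81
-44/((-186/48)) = 352/31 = 11.35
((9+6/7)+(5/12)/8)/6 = 1.65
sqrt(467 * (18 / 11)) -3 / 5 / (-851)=3 / 4255 + 3 * sqrt(10274) / 11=27.64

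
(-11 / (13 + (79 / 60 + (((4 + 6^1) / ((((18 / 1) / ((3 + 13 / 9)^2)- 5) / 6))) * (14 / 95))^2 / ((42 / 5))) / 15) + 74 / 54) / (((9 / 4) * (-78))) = -1311387344654246 / 432391823963880183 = -0.00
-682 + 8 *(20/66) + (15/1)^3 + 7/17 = 1512364/561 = 2695.84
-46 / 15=-3.07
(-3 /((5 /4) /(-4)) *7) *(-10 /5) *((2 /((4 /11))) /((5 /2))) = -7392 /25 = -295.68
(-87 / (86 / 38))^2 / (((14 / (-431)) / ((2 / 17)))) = -1177668279 / 220031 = -5352.28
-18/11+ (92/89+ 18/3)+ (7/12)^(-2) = 399892/47971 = 8.34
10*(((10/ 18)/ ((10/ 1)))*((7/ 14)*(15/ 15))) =5/ 18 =0.28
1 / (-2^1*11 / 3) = -3 / 22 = -0.14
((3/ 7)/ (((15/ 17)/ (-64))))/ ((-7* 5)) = 1088/ 1225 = 0.89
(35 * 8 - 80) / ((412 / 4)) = 200 / 103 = 1.94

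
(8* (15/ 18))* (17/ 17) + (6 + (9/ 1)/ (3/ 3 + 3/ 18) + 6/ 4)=919/ 42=21.88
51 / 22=2.32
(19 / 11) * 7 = 133 / 11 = 12.09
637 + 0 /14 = 637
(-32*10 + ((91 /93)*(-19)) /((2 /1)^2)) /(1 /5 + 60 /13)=-7849985 /116436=-67.42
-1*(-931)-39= 892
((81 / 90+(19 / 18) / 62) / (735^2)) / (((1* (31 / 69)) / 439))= 7380907 / 4449910500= 0.00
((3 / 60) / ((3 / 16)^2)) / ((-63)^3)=-64 / 11252115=-0.00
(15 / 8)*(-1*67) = -125.62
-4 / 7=-0.57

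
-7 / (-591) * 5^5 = 21875 / 591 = 37.01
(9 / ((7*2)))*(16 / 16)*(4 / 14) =9 / 49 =0.18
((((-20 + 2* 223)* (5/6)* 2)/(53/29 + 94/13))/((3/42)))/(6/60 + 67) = 7494760/458293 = 16.35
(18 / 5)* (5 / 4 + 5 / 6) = 15 / 2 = 7.50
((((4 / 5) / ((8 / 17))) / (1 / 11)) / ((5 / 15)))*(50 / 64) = 2805 / 64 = 43.83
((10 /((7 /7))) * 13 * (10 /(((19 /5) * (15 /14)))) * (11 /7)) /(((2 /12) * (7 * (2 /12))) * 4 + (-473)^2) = 0.00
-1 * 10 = -10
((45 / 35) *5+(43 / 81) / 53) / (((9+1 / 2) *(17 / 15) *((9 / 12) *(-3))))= -7739440 / 29119419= -0.27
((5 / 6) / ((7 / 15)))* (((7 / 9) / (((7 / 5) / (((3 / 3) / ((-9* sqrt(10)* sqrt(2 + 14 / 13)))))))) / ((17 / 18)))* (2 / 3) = -0.01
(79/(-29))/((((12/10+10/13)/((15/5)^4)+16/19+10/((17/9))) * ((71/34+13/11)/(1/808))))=-25122889935/150115350623432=-0.00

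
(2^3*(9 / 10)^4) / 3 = 2187 / 1250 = 1.75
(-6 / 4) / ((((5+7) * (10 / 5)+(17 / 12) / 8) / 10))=-1440 / 2321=-0.62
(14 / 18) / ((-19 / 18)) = -14 / 19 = -0.74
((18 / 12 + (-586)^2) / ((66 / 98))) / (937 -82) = 6730591 / 11286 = 596.37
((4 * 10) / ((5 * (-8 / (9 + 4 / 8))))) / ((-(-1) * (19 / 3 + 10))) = -57 / 98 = -0.58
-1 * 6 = -6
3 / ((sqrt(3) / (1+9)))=10 * sqrt(3)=17.32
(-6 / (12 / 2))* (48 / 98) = -24 / 49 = -0.49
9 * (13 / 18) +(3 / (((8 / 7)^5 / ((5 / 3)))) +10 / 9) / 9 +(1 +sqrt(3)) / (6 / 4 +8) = 2 * sqrt(3) / 19 +353699009 / 50429952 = 7.20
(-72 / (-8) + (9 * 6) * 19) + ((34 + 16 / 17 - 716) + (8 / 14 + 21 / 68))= 354.82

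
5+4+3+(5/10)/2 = 49/4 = 12.25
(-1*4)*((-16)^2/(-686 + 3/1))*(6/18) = 1024/2049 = 0.50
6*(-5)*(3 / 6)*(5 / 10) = -15 / 2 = -7.50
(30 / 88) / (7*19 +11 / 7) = 35 / 13816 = 0.00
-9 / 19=-0.47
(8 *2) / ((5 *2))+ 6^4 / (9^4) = 728 / 405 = 1.80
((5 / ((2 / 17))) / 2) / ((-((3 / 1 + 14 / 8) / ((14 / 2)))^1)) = -595 / 19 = -31.32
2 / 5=0.40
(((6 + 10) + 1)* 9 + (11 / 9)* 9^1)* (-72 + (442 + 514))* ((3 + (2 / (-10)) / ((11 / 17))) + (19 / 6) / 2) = 102244324 / 165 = 619662.57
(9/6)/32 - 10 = -637/64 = -9.95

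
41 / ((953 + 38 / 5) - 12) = 205 / 4743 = 0.04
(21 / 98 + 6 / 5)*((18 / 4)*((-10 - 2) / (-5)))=2673 / 175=15.27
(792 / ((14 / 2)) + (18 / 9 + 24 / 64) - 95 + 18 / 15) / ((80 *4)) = 6081 / 89600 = 0.07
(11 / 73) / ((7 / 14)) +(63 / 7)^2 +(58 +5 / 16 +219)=418861 / 1168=358.61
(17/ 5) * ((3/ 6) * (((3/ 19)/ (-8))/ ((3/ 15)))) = -51/ 304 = -0.17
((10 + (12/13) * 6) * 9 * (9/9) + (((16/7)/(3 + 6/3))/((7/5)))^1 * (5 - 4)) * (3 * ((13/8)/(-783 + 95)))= -133935/134848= -0.99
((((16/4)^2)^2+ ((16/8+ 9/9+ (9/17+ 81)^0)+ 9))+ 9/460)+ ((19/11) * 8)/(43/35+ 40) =1966715077/7301580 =269.35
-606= -606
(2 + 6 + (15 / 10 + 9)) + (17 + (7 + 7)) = 99 / 2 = 49.50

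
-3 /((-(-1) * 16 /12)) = -9 /4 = -2.25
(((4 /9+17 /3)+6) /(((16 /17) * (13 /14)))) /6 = 12971 /5616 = 2.31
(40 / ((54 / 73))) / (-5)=-292 / 27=-10.81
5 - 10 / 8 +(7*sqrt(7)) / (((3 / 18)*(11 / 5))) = 15 / 4 +210*sqrt(7) / 11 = 54.26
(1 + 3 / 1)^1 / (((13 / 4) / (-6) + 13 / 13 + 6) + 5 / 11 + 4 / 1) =1056 / 2881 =0.37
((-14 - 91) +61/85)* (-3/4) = 6648/85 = 78.21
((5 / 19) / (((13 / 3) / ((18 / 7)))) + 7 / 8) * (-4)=-14263 / 3458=-4.12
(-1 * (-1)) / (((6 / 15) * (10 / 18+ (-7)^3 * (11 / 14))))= -0.01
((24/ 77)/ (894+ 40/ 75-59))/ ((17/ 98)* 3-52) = -1008/ 139103767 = -0.00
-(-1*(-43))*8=-344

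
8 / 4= 2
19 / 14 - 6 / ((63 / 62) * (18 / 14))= -1223 / 378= -3.24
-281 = -281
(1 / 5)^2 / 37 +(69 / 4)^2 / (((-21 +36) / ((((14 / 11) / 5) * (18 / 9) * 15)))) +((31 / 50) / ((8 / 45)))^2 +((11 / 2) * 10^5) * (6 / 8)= 1074906275783 / 2604800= 412663.65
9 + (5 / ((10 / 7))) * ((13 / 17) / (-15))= 4499 / 510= 8.82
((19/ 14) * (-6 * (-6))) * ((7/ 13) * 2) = 684/ 13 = 52.62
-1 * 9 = -9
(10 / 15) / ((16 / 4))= 1 / 6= 0.17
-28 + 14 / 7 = -26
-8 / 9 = -0.89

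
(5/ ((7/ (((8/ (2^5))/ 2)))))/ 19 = 0.00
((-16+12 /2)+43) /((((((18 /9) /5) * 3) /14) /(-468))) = -180180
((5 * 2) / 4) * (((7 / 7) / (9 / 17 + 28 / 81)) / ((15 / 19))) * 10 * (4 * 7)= 244188 / 241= 1013.23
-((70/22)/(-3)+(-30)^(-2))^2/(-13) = 110019121/1274130000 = 0.09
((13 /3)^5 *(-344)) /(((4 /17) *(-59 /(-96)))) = -3634771.23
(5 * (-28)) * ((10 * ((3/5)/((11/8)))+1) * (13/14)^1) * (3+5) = -61360/11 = -5578.18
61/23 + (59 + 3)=1487/23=64.65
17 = 17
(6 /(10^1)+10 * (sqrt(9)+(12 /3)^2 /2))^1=553 /5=110.60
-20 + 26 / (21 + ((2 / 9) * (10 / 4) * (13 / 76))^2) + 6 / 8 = -708191453 / 39316804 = -18.01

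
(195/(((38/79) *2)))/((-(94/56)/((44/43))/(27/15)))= -8540532/38399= -222.42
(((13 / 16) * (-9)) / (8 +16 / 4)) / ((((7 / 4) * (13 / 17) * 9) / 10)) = -85 / 168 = -0.51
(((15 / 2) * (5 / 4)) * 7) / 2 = 525 / 16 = 32.81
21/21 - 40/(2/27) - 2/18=-4852/9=-539.11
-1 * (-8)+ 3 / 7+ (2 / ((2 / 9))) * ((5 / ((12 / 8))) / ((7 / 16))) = 77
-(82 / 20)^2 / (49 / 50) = -1681 / 98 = -17.15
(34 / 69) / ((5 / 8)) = 272 / 345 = 0.79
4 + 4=8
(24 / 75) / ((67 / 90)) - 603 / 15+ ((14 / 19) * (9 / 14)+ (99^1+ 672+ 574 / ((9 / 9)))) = 8310803 / 6365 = 1305.70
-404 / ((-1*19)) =404 / 19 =21.26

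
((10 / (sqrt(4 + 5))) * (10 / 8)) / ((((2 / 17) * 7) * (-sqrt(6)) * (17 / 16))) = -50 * sqrt(6) / 63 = -1.94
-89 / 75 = -1.19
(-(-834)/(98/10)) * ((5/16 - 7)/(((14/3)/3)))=-2007855/5488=-365.86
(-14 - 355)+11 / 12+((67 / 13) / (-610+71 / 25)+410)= 99235381 / 2367924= 41.91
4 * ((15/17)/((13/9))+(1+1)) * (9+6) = 34620/221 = 156.65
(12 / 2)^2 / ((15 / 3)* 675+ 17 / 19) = 342 / 32071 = 0.01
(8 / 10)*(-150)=-120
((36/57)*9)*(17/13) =1836/247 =7.43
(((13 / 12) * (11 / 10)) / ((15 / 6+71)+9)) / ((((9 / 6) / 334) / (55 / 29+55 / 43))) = 191048 / 18705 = 10.21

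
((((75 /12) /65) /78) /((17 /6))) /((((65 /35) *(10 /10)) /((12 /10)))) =21 /74698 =0.00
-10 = -10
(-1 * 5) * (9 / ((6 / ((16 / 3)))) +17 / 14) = -645 / 14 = -46.07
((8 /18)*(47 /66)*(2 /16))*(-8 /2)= -47 /297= -0.16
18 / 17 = 1.06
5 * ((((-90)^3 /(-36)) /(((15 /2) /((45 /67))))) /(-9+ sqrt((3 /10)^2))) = -2025000 /1943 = -1042.20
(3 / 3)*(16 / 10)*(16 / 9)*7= 896 / 45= 19.91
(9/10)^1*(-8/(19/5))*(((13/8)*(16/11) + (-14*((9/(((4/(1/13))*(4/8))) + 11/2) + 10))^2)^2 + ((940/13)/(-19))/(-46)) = -131701901755213551240/28694179943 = -4589847210.02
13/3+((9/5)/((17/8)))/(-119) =131279/30345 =4.33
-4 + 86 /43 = -2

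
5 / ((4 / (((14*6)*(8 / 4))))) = 210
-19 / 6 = -3.17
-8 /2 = -4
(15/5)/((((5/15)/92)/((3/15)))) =828/5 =165.60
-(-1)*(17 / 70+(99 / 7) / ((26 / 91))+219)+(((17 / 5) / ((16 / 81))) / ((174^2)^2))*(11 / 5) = 8515436911389 / 31686188800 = 268.74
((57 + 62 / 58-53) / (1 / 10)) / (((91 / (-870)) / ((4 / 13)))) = -25200 / 169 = -149.11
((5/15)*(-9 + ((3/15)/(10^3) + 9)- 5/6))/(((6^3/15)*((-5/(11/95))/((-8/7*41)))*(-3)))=0.01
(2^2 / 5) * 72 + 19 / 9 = 2687 / 45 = 59.71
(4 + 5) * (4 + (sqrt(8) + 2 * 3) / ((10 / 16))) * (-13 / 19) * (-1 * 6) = 11232 * sqrt(2) / 95 + 47736 / 95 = 669.69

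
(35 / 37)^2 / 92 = 1225 / 125948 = 0.01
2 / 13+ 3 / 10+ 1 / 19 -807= -1992039 / 2470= -806.49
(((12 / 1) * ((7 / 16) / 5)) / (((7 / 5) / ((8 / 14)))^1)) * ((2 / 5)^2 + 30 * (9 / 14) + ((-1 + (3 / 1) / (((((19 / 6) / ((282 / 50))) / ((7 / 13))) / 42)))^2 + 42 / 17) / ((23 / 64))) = 12519704022217407 / 730544644375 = 17137.49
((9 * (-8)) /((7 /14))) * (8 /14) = -576 /7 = -82.29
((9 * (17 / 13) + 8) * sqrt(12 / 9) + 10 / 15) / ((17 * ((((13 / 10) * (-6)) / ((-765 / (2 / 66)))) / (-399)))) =-169195950 * sqrt(3) / 169 - 658350 / 13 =-1784701.37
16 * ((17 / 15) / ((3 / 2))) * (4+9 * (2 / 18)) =544 / 9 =60.44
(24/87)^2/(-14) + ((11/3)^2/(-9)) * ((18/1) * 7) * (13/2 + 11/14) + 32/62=-750513058/547491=-1370.82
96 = 96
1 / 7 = 0.14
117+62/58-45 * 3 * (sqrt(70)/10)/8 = 3424/29-27 * sqrt(70)/16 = 103.95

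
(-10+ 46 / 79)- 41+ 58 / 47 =-182619 / 3713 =-49.18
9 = 9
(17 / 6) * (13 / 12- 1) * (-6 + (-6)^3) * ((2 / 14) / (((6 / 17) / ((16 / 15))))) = -21386 / 945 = -22.63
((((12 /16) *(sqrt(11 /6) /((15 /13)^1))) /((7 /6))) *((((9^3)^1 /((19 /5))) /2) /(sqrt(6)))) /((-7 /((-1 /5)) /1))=9477 *sqrt(11) /37240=0.84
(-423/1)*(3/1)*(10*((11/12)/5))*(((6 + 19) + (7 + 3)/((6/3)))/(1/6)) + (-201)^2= -378369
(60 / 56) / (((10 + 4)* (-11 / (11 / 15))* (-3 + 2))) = 1 / 196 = 0.01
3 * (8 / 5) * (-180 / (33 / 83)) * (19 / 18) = -25232 / 11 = -2293.82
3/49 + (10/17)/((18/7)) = 2174/7497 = 0.29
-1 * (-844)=844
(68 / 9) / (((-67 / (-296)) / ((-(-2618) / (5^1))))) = 52695104 / 3015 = 17477.65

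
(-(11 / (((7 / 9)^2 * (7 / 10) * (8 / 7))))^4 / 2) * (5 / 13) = -1969522006753125 / 38370515456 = -51329.05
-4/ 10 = -2/ 5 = -0.40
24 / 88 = 3 / 11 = 0.27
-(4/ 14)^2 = -4/ 49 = -0.08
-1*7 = -7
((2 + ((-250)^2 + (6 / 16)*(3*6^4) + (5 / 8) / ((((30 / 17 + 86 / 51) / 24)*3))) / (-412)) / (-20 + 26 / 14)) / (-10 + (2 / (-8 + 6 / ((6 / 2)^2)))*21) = -77782873 / 144832832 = -0.54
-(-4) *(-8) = -32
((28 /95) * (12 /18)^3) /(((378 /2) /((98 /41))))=3136 /2839455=0.00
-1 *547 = -547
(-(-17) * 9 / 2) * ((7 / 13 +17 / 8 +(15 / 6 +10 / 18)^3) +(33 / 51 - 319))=-21967.86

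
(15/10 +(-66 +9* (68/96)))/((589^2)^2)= -15/31059143288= -0.00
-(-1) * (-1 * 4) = -4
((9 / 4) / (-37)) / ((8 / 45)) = -405 / 1184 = -0.34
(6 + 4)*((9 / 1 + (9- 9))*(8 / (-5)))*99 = -14256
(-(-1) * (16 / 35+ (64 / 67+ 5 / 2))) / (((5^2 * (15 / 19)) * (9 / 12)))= 697262 / 2638125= 0.26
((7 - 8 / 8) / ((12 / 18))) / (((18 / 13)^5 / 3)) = 371293 / 69984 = 5.31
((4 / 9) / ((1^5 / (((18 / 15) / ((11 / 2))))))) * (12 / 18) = 32 / 495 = 0.06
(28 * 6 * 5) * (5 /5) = 840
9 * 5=45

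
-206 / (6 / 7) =-721 / 3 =-240.33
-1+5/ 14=-9/ 14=-0.64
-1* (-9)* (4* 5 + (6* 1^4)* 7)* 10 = 5580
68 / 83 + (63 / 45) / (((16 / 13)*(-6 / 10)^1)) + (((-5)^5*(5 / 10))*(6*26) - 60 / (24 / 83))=-971930969 / 3984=-243958.58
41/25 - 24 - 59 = -81.36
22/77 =2/7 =0.29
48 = 48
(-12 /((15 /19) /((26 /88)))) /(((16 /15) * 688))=-741 /121088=-0.01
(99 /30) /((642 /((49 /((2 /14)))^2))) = 1294139 /2140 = 604.74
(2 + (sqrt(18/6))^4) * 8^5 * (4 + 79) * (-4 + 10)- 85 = 179503019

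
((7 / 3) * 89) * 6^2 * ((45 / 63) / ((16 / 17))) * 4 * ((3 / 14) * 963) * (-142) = -4655175705 / 7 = -665025100.71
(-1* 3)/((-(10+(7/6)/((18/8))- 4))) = 0.46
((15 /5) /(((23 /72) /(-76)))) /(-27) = 608 /23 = 26.43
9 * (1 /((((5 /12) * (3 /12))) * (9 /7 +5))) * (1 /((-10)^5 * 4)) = -189 /5500000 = -0.00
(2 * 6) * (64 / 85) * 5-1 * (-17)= 1057 / 17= 62.18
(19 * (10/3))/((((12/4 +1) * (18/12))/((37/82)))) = 3515/738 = 4.76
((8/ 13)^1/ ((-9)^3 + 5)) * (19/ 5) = -38/ 11765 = -0.00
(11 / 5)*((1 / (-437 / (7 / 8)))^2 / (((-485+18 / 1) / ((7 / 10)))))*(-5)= 3773 / 57076814720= 0.00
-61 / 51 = -1.20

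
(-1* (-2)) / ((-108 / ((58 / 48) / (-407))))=29 / 527472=0.00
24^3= 13824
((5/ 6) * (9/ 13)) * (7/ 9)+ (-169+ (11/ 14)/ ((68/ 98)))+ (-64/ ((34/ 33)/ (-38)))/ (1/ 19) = 118495397/ 2652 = 44681.52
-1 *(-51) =51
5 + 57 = 62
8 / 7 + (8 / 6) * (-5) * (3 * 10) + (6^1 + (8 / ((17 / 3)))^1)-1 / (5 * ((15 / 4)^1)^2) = -25631654 / 133875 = -191.46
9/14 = 0.64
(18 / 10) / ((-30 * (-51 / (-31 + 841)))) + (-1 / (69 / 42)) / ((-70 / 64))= 2951 / 1955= 1.51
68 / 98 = 34 / 49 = 0.69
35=35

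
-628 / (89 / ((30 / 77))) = -18840 / 6853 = -2.75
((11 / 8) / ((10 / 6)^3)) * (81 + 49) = 3861 / 100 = 38.61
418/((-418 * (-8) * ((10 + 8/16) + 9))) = 1/156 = 0.01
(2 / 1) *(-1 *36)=-72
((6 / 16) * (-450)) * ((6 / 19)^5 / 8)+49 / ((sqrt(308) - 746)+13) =-177012356308 / 1329618117119 - 98 * sqrt(77) / 536981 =-0.13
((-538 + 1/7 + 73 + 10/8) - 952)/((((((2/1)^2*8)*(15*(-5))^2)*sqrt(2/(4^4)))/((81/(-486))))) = 39637*sqrt(2)/3780000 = 0.01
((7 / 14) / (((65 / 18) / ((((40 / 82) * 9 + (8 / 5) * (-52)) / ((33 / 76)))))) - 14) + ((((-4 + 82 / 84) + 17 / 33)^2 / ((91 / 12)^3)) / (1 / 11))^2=-6612874799001020501086 / 169102391546508445025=-39.11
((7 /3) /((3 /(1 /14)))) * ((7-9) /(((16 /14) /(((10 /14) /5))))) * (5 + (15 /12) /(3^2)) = -185 /2592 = -0.07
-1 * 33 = -33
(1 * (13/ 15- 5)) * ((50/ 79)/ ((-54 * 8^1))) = 0.01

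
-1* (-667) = 667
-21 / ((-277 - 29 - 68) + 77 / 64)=448 / 7953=0.06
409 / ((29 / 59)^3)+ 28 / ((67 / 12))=5636195441 / 1634063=3449.19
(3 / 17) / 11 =0.02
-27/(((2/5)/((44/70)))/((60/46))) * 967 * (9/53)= -77543730/8533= -9087.51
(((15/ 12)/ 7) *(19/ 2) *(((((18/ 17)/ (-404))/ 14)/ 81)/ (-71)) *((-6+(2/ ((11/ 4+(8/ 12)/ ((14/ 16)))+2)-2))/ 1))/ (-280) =247/ 163989984816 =0.00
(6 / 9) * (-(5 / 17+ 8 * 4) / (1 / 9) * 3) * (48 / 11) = -474336 / 187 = -2536.56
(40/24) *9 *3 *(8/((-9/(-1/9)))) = 40/9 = 4.44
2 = 2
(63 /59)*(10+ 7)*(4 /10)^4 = 17136 /36875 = 0.46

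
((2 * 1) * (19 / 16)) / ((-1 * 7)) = -19 / 56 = -0.34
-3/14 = -0.21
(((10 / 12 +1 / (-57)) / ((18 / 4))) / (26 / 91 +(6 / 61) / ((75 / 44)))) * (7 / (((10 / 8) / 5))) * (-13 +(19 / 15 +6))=-79686740 / 940329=-84.74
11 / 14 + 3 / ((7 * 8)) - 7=-345 / 56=-6.16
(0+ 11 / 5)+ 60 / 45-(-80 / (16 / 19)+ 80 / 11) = 15058 / 165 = 91.26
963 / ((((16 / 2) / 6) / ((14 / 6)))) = 1685.25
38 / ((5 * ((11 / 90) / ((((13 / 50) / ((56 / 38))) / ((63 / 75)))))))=14079 / 1078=13.06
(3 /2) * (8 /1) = 12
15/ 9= 5/ 3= 1.67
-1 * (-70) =70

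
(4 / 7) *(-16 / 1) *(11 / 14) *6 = -2112 / 49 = -43.10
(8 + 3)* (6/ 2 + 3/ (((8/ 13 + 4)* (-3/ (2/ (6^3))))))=213697/ 6480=32.98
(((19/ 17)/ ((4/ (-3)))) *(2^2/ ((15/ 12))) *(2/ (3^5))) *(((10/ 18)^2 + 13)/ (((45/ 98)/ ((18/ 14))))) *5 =-2293984/ 557685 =-4.11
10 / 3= 3.33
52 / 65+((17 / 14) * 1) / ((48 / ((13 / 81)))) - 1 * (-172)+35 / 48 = 47228803 / 272160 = 173.53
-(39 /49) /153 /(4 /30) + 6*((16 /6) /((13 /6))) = 159091 /21658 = 7.35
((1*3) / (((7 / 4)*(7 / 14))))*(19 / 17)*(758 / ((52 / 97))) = 8381964 / 1547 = 5418.21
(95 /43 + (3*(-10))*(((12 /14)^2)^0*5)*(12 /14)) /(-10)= 12.64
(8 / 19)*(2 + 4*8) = 272 / 19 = 14.32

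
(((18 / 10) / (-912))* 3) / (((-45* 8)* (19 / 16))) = 1 / 72200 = 0.00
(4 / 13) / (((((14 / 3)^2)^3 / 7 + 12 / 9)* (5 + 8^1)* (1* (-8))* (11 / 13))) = -0.00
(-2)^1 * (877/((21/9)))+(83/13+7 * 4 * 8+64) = -41617/91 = -457.33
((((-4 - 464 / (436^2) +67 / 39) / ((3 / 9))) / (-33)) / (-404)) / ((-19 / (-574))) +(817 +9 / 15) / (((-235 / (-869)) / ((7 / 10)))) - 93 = 2023.35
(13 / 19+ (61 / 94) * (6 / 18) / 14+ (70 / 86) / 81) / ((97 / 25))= 1545197575 / 8447626404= 0.18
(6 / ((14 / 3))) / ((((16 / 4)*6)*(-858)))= -1 / 16016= -0.00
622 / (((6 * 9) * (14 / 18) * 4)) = 311 / 84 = 3.70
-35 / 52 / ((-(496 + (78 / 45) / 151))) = 79275 / 58420232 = 0.00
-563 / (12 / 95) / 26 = -53485 / 312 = -171.43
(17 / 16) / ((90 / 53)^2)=47753 / 129600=0.37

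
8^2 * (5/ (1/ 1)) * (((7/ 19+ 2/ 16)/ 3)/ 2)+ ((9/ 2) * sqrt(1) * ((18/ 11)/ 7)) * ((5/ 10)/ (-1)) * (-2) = 40039/ 1463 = 27.37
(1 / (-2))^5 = -1 / 32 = -0.03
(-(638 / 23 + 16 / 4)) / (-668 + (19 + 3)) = 365 / 7429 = 0.05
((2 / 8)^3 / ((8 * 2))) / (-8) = -1 / 8192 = -0.00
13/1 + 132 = 145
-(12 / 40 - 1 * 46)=457 / 10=45.70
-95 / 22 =-4.32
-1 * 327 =-327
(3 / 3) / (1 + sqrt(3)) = -1 / 2 + sqrt(3) / 2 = 0.37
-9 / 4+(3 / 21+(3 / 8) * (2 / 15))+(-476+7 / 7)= -16697 / 35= -477.06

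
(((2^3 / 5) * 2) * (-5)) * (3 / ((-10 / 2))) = 48 / 5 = 9.60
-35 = -35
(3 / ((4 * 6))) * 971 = 971 / 8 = 121.38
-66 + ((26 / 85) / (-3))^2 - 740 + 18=-51239024 / 65025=-787.99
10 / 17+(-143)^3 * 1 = -49711509 / 17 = -2924206.41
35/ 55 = 7/ 11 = 0.64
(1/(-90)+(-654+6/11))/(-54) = 646931/53460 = 12.10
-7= -7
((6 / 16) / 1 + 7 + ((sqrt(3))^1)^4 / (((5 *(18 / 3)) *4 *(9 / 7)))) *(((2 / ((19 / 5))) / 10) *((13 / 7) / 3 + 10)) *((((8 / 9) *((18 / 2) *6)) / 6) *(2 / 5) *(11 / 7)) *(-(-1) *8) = 35009216 / 209475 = 167.13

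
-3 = -3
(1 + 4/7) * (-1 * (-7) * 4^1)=44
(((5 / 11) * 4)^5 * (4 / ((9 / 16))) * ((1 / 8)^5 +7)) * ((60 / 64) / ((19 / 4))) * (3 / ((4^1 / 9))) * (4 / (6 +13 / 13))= 32256140625 / 42839566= 752.95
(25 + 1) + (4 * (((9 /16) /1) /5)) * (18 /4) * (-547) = -43267 /40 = -1081.68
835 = 835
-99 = -99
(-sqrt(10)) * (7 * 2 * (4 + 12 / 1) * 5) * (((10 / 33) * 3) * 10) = -112000 * sqrt(10) / 11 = -32197.74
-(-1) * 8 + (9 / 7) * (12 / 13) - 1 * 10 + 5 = 381 / 91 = 4.19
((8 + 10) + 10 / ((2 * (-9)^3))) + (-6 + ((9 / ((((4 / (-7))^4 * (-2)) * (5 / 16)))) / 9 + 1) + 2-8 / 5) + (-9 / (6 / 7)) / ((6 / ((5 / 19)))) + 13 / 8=-994247 / 2216160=-0.45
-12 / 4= -3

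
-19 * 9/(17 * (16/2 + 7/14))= -342/289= -1.18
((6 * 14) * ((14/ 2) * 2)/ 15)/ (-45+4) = -392/ 205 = -1.91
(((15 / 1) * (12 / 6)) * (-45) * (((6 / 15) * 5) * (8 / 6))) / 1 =-3600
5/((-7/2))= -10/7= -1.43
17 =17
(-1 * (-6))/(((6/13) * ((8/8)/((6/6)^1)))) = 13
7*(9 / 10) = 63 / 10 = 6.30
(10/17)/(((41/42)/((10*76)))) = 319200/697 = 457.96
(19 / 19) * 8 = 8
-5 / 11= -0.45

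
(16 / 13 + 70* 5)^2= 20848356 / 169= 123363.05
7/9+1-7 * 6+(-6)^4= 11302/9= 1255.78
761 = 761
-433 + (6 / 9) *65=-389.67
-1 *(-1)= 1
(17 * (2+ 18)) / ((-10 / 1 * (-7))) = 34 / 7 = 4.86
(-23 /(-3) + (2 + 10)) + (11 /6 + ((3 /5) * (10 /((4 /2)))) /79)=3403 /158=21.54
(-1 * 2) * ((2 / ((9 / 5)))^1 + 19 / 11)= -562 / 99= -5.68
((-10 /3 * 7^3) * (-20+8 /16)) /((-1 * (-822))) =22295 /822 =27.12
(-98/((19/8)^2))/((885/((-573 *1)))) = 1197952/106495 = 11.25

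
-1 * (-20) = 20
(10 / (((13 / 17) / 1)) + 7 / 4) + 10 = 1291 / 52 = 24.83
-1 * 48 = -48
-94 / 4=-47 / 2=-23.50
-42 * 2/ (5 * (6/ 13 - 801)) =364/ 17345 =0.02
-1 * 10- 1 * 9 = -19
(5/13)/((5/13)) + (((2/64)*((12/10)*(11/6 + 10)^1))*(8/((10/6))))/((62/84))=6023/1550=3.89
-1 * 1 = -1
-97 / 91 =-1.07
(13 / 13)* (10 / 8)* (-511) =-2555 / 4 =-638.75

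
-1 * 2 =-2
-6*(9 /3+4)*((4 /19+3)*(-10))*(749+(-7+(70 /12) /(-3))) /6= 28440335 /171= 166317.75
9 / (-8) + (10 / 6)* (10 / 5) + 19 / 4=167 / 24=6.96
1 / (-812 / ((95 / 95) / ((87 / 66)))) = -11 / 11774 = -0.00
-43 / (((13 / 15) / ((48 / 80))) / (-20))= 7740 / 13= 595.38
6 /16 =3 /8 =0.38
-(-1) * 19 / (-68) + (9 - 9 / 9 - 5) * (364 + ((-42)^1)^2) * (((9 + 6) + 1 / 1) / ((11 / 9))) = 62511919 / 748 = 83572.08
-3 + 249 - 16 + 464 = 694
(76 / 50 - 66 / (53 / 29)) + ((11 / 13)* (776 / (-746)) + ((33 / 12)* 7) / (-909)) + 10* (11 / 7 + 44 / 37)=-47728742745811 / 6050506070700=-7.89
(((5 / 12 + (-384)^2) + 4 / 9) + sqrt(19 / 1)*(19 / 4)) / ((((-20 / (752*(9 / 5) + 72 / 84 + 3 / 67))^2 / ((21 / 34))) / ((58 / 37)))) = 16676994939585597*sqrt(19) / 790602680000 + 517713121380458149929 / 790602680000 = 654925448.41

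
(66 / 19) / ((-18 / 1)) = -11 / 57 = -0.19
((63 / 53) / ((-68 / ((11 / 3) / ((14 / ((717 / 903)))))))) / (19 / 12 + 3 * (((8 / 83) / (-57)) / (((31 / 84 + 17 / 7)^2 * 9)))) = -2060632349325 / 897475386589222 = -0.00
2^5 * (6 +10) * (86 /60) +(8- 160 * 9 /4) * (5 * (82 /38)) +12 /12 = -872963 /285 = -3063.03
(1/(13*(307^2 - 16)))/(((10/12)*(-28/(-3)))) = 3/28584010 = 0.00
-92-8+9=-91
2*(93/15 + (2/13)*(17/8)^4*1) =1242949/66560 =18.67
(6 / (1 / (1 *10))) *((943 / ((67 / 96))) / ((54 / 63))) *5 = 31684800 / 67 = 472907.46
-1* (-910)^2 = -828100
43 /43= 1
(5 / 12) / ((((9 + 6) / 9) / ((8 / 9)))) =2 / 9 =0.22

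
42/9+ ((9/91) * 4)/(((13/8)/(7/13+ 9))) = 322442/46137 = 6.99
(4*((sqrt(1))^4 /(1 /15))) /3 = 20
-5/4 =-1.25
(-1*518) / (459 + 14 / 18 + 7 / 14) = -9324 / 8285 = -1.13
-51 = -51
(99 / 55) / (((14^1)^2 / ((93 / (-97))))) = -837 / 95060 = -0.01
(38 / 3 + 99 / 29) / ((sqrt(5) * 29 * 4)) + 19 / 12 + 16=1399 * sqrt(5) / 50460 + 211 / 12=17.65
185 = 185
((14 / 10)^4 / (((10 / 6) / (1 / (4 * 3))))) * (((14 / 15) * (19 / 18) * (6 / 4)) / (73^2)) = 319333 / 5995125000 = 0.00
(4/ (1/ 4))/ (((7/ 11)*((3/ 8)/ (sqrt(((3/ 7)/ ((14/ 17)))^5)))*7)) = 152592*sqrt(102)/ 823543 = 1.87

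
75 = 75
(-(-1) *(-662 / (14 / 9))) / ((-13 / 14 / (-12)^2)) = 857952 / 13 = 65996.31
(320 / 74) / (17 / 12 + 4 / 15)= 9600 / 3737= 2.57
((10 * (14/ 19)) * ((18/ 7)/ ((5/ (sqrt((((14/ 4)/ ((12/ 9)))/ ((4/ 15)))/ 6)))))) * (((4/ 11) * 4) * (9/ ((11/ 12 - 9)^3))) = -2239488 * sqrt(105)/ 190748657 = -0.12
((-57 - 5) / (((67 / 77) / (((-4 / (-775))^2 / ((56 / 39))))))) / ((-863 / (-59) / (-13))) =0.00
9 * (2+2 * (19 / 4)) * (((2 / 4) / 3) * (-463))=-31947 / 4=-7986.75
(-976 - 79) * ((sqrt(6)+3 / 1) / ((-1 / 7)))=7385 * sqrt(6)+22155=40244.48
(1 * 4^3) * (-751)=-48064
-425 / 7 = -60.71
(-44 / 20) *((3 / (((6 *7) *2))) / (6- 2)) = -11 / 560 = -0.02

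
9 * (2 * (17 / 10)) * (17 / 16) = 2601 / 80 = 32.51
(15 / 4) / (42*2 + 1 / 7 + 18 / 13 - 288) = -273 / 14740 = -0.02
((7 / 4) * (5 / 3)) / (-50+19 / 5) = -25 / 396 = -0.06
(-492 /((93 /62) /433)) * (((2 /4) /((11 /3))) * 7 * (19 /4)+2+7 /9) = -102807623 /99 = -1038460.84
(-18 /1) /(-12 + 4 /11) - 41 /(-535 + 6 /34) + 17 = 2709203 /145472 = 18.62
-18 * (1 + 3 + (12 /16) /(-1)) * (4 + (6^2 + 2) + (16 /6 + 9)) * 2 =-6279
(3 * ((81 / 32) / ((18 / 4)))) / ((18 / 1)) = 3 / 32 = 0.09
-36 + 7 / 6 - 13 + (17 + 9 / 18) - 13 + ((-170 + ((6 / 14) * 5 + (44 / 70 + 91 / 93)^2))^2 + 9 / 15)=3061509594836662321 / 112254554750625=27272.92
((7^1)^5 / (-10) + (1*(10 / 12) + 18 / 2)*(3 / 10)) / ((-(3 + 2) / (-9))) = -60399 / 20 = -3019.95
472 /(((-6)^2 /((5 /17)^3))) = 14750 /44217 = 0.33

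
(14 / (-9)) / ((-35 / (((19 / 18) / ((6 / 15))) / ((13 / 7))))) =133 / 2106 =0.06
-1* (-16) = 16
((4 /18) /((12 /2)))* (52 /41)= 52 /1107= 0.05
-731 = -731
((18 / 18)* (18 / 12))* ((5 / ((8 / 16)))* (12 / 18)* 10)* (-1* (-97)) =9700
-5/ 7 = -0.71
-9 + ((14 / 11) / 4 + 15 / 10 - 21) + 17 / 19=-5703 / 209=-27.29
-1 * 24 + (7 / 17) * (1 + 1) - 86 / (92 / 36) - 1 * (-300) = 243.17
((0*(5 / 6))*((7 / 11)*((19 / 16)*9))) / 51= 0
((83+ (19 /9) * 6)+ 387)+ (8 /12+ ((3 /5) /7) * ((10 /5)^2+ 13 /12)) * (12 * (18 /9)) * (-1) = 47902 /105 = 456.21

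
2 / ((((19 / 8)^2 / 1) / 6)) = 768 / 361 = 2.13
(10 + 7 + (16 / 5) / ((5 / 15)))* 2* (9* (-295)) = -141246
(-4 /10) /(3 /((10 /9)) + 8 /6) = -12 /121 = -0.10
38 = 38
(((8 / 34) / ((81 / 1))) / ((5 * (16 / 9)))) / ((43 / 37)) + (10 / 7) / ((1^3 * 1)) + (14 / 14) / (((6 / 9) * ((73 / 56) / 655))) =50772793507 / 67237380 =755.13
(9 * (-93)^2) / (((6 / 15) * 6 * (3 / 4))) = 43245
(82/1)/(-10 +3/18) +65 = 3343/59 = 56.66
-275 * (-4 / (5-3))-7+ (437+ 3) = 983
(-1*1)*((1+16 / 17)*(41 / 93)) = -451 / 527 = -0.86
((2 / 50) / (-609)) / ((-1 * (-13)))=-1 / 197925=-0.00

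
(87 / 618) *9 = 261 / 206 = 1.27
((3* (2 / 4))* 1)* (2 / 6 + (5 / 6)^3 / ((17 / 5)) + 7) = 27553 / 2448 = 11.26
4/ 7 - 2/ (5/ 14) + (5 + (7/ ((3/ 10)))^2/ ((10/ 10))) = 171491/ 315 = 544.42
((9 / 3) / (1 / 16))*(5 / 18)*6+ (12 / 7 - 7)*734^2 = -19933412 / 7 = -2847630.29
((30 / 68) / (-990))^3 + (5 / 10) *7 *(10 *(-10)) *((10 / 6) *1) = -6591516624001 / 11299742784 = -583.33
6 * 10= 60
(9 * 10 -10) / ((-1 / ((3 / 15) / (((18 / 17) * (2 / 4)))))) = -272 / 9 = -30.22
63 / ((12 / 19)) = 399 / 4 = 99.75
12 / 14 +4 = 34 / 7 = 4.86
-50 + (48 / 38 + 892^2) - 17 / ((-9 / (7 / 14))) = 795616.21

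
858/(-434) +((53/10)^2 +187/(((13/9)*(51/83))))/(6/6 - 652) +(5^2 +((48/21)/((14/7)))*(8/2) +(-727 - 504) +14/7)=-1017059917/846300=-1201.77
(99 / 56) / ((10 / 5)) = 0.88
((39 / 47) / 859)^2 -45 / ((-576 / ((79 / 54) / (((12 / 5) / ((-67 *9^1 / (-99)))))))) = 0.29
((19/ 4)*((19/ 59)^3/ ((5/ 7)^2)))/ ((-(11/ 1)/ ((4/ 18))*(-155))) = 6385729/ 157577037750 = 0.00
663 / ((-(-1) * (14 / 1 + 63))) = 663 / 77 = 8.61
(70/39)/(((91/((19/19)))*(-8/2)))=-0.00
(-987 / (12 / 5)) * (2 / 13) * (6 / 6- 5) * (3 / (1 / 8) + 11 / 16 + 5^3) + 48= 3944767 / 104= 37930.45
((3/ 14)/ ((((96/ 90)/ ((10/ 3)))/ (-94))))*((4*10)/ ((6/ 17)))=-99875/ 14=-7133.93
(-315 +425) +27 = 137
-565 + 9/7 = -3946/7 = -563.71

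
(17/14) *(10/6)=85/42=2.02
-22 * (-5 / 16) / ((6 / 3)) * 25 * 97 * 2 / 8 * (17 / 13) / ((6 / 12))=2267375 / 416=5450.42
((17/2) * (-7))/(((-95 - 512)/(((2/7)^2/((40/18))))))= 153/42490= 0.00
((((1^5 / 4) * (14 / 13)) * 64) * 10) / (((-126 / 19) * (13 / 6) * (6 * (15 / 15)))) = -3040 / 1521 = -2.00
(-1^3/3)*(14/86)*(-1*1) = 7/129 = 0.05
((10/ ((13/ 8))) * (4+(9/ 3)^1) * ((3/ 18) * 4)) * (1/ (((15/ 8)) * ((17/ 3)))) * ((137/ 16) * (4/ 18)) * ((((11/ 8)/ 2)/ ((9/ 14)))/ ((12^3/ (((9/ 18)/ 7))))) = 10549/ 46399392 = 0.00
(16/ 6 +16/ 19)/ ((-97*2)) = -100/ 5529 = -0.02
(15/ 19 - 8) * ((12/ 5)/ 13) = -1644/ 1235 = -1.33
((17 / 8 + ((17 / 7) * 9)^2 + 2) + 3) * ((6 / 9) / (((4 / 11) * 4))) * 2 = 696905 / 1568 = 444.45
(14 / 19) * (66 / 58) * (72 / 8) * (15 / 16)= 31185 / 4408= 7.07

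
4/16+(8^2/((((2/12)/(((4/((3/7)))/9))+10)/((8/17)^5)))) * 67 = 32281955849/3231594532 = 9.99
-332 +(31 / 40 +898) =22671 / 40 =566.78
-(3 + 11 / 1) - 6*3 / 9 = -16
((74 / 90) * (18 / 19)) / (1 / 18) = 14.02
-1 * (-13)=13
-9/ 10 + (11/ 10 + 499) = 2496/ 5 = 499.20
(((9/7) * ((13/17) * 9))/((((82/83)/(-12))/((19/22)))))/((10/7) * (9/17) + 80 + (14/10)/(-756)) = -2690141220/2340365731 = -1.15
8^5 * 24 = 786432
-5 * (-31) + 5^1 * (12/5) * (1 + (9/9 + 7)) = 263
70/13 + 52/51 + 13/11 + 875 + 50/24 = 8602525/9724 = 884.67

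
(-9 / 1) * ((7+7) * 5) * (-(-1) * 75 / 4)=-23625 / 2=-11812.50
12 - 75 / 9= 11 / 3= 3.67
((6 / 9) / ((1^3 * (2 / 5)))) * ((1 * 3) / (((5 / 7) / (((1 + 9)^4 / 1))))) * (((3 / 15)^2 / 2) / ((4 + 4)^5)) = 175 / 4096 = 0.04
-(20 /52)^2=-25 /169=-0.15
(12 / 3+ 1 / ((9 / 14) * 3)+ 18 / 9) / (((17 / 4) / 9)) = 704 / 51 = 13.80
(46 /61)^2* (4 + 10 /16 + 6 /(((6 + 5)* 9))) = 654373 /245586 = 2.66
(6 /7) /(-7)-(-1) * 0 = -6 /49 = -0.12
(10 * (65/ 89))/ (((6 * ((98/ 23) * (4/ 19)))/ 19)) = 2698475/ 104664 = 25.78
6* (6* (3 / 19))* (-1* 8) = -864 / 19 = -45.47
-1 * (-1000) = 1000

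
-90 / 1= -90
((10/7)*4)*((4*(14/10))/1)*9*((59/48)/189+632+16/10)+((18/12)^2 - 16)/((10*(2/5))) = 919675187/5040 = 182475.24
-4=-4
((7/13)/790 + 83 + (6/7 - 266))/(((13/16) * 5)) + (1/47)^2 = -231398383647/5161162825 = -44.83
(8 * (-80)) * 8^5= -20971520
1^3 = 1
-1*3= -3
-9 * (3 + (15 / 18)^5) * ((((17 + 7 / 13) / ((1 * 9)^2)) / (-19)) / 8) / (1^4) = 26453 / 606528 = 0.04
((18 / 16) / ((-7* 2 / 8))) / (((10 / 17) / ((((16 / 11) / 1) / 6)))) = -102 / 385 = -0.26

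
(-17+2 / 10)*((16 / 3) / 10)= -224 / 25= -8.96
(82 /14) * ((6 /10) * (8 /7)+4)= 6724 /245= 27.44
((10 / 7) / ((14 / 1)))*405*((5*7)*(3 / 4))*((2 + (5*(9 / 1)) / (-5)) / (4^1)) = -30375 / 16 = -1898.44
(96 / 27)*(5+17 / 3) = 1024 / 27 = 37.93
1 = 1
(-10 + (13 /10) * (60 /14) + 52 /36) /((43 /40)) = -7520 /2709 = -2.78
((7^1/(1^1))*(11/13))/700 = 11/1300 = 0.01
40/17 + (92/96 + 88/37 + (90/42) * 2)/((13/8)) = 1209517/171717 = 7.04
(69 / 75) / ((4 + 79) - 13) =23 / 1750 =0.01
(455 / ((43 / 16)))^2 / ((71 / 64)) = 3391897600 / 131279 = 25837.32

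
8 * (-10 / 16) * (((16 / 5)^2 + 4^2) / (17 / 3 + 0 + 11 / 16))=-20.65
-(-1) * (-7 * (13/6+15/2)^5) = -143578043/243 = -590856.14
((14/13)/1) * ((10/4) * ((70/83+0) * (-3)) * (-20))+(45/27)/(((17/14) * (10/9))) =2521659/18343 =137.47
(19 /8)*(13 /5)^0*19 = 361 /8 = 45.12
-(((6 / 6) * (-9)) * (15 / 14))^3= 2460375 / 2744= 896.64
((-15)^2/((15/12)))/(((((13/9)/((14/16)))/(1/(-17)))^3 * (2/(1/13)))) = -11252115/35921969408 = -0.00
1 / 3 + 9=28 / 3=9.33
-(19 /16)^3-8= -39627 /4096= -9.67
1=1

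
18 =18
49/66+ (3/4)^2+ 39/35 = 44707/18480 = 2.42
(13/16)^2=169/256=0.66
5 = 5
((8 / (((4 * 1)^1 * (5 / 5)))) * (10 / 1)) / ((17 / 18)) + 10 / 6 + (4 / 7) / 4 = 8206 / 357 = 22.99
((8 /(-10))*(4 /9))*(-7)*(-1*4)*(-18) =896 /5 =179.20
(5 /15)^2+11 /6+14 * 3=791 /18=43.94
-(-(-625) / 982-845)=829165 / 982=844.36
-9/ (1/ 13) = -117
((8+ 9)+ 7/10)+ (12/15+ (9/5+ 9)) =293/10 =29.30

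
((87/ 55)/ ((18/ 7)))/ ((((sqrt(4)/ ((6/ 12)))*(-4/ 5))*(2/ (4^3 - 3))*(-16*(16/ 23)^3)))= 1.09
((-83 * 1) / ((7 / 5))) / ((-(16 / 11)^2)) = 50215 / 1792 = 28.02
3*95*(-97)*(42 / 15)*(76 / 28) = -210102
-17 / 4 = -4.25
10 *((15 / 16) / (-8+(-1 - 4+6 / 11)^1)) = -825 / 1096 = -0.75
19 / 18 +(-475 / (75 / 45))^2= 1462069 / 18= 81226.06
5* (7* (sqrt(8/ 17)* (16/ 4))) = 280* sqrt(34)/ 17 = 96.04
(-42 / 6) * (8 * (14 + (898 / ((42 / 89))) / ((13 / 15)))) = -1608632 / 13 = -123740.92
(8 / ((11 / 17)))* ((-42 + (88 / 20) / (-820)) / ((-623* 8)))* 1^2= 1463887 / 14048650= 0.10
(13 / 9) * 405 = 585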